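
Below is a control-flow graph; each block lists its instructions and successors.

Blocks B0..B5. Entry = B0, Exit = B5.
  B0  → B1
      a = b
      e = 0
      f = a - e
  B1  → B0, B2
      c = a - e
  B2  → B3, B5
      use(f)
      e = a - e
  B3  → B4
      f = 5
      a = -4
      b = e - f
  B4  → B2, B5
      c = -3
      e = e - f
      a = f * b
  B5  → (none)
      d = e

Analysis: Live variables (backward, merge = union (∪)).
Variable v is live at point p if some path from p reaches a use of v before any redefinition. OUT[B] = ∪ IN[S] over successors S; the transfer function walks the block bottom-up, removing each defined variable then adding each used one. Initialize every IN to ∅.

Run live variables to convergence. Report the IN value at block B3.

Answer: {e}

Trace:
Per-block solution:
  B0:   IN={b}   OUT={a, b, e, f}
  B1:   IN={a, b, e, f}   OUT={a, b, e, f}
  B2:   IN={a, e, f}   OUT={e}
  B3:   IN={e}   OUT={b, e, f}
  B4:   IN={b, e, f}   OUT={a, e, f}
  B5:   IN={e}   OUT={}

Merge at B3: OUT[B3] = IN[B4] = {b, e, f}
Applying B3's transfer function to that OUT value gives IN[B3] (row B3 above).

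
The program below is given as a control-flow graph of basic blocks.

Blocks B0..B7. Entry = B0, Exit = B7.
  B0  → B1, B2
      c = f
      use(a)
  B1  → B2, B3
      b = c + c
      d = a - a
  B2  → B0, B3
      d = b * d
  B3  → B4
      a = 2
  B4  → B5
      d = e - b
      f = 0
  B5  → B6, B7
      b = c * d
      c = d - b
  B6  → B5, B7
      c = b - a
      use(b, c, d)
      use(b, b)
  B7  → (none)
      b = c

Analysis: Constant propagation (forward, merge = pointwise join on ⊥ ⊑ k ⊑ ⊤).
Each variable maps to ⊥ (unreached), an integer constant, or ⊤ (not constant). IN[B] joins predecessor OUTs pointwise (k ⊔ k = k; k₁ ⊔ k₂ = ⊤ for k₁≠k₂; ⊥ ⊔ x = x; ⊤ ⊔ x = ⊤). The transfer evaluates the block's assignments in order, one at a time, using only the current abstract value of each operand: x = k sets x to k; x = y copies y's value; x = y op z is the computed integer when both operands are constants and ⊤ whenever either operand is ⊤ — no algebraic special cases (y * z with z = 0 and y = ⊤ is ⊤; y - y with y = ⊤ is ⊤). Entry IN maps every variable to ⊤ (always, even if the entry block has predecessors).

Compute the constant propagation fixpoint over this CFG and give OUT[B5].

Per-block solution:
  B0:  IN=(all ⊤)  OUT=(all ⊤)
  B1:  IN=(all ⊤)  OUT=(all ⊤)
  B2:  IN=(all ⊤)  OUT=(all ⊤)
  B3:  IN=(all ⊤)  OUT={a:2; rest ⊤}
  B4:  IN={a:2; rest ⊤}  OUT={a:2, f:0; rest ⊤}
  B5:  IN={a:2, f:0; rest ⊤}  OUT={a:2, f:0; rest ⊤}
  B6:  IN={a:2, f:0; rest ⊤}  OUT={a:2, f:0; rest ⊤}
  B7:  IN={a:2, f:0; rest ⊤}  OUT={a:2, f:0; rest ⊤}

Merge at B5: IN[B5] = OUT[B4] ⊔ OUT[B6] = {a: 2, b: ⊤, c: ⊤, d: ⊤, e: ⊤, f: 0}
Applying B5's transfer function to that IN value gives OUT[B5] (row B5 above).

Answer: {a: 2, b: ⊤, c: ⊤, d: ⊤, e: ⊤, f: 0}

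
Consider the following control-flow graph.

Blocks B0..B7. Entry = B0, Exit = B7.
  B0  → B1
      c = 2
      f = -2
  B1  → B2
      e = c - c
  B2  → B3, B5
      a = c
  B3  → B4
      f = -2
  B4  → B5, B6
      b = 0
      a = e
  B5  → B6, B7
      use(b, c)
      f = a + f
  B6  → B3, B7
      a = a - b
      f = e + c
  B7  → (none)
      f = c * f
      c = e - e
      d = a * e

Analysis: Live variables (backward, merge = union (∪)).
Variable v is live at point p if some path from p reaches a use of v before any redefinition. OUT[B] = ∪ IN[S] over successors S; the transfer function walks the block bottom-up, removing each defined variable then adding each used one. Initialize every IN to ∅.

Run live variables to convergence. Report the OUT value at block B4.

Fixpoint table:
  B0:  IN={b}  OUT={b, c, f}
  B1:  IN={b, c, f}  OUT={b, c, e, f}
  B2:  IN={b, c, e, f}  OUT={a, b, c, e, f}
  B3:  IN={c, e}  OUT={c, e, f}
  B4:  IN={c, e, f}  OUT={a, b, c, e, f}
  B5:  IN={a, b, c, e, f}  OUT={a, b, c, e, f}
  B6:  IN={a, b, c, e}  OUT={a, c, e, f}
  B7:  IN={a, c, e, f}  OUT={}

Merge at B4: OUT[B4] = IN[B5] ⊔ IN[B6] = {a, b, c, e, f}

Answer: {a, b, c, e, f}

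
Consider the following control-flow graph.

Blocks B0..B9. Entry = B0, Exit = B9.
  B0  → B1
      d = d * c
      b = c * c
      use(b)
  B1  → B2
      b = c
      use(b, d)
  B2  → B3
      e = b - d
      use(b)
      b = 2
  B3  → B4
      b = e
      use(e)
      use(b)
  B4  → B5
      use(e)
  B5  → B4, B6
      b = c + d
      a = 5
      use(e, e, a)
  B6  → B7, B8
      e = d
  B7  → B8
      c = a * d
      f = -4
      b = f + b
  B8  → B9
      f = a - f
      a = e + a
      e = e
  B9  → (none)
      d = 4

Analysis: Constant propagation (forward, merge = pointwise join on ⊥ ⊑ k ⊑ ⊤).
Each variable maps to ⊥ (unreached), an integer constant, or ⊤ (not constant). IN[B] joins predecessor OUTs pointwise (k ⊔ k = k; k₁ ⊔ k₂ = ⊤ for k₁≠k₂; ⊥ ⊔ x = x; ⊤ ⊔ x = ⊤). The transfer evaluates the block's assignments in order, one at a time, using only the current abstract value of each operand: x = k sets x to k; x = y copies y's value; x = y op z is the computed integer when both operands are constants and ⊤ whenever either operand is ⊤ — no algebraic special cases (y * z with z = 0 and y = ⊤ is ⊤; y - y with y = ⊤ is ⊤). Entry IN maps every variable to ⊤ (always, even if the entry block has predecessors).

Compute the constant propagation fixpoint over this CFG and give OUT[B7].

Fixpoint table:
  B0: | IN=(all ⊤) | OUT=(all ⊤)
  B1: | IN=(all ⊤) | OUT=(all ⊤)
  B2: | IN=(all ⊤) | OUT={b:2; rest ⊤}
  B3: | IN={b:2; rest ⊤} | OUT=(all ⊤)
  B4: | IN=(all ⊤) | OUT=(all ⊤)
  B5: | IN=(all ⊤) | OUT={a:5; rest ⊤}
  B6: | IN={a:5; rest ⊤} | OUT={a:5; rest ⊤}
  B7: | IN={a:5; rest ⊤} | OUT={a:5, f:-4; rest ⊤}
  B8: | IN={a:5; rest ⊤} | OUT=(all ⊤)
  B9: | IN=(all ⊤) | OUT={d:4; rest ⊤}

Merge at B7: IN[B7] = OUT[B6] = {a: 5, b: ⊤, c: ⊤, d: ⊤, e: ⊤, f: ⊤}
Applying B7's transfer function to that IN value gives OUT[B7] (row B7 above).

Answer: {a: 5, b: ⊤, c: ⊤, d: ⊤, e: ⊤, f: -4}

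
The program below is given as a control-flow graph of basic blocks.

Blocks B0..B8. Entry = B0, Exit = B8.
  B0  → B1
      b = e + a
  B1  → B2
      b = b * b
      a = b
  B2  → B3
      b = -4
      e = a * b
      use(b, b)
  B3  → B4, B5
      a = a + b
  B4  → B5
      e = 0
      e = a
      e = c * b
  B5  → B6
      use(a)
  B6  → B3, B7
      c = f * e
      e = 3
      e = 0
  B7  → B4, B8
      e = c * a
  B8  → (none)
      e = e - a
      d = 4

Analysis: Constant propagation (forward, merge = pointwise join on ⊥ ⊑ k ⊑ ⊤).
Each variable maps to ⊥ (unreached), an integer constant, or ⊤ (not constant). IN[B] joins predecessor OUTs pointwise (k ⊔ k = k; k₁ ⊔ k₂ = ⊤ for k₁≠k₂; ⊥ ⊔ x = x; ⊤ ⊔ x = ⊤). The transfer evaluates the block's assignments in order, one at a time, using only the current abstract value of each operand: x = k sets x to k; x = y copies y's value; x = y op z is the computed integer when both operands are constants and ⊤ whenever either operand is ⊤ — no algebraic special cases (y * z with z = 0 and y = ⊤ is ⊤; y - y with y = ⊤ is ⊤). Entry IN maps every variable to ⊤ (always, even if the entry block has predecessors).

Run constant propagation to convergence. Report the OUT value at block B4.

Per-block solution:
  B0:  IN=(all ⊤)  OUT=(all ⊤)
  B1:  IN=(all ⊤)  OUT=(all ⊤)
  B2:  IN=(all ⊤)  OUT={b:-4; rest ⊤}
  B3:  IN={b:-4; rest ⊤}  OUT={b:-4; rest ⊤}
  B4:  IN={b:-4; rest ⊤}  OUT={b:-4; rest ⊤}
  B5:  IN={b:-4; rest ⊤}  OUT={b:-4; rest ⊤}
  B6:  IN={b:-4; rest ⊤}  OUT={b:-4, e:0; rest ⊤}
  B7:  IN={b:-4, e:0; rest ⊤}  OUT={b:-4; rest ⊤}
  B8:  IN={b:-4; rest ⊤}  OUT={b:-4, d:4; rest ⊤}

Merge at B4: IN[B4] = OUT[B3] ⊔ OUT[B7] = {a: ⊤, b: -4, c: ⊤, d: ⊤, e: ⊤, f: ⊤}
Applying B4's transfer function to that IN value gives OUT[B4] (row B4 above).

Answer: {a: ⊤, b: -4, c: ⊤, d: ⊤, e: ⊤, f: ⊤}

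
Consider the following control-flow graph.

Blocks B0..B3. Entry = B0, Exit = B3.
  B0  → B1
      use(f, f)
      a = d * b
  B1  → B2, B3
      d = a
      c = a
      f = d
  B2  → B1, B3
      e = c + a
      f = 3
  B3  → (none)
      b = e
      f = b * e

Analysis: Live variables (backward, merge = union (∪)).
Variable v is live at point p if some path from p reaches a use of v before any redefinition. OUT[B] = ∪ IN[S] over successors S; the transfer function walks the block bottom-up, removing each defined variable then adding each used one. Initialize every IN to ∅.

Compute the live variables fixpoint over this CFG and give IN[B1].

Answer: {a, e}

Trace:
Per-block solution:
  B0:   IN={b, d, e, f}   OUT={a, e}
  B1:   IN={a, e}   OUT={a, c, e}
  B2:   IN={a, c}   OUT={a, e}
  B3:   IN={e}   OUT={}

Merge at B1: OUT[B1] = IN[B2] ⊔ IN[B3] = {a, c, e}
Applying B1's transfer function to that OUT value gives IN[B1] (row B1 above).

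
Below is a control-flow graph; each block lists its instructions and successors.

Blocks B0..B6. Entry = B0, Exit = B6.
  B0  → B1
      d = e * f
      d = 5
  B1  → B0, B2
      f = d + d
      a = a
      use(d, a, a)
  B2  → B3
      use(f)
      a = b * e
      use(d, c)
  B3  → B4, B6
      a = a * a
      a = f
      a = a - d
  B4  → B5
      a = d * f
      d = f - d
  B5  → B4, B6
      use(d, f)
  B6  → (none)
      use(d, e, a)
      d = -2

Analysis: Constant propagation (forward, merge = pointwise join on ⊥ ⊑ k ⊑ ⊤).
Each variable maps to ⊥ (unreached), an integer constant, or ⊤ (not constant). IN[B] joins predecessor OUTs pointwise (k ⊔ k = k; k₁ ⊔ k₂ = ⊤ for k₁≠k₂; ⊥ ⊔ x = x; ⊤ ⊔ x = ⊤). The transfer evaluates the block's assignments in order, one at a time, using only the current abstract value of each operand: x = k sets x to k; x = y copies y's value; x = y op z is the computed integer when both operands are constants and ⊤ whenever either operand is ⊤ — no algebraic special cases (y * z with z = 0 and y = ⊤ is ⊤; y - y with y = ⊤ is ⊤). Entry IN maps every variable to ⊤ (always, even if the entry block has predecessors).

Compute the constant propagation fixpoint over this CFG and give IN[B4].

Converged values:
  B0:   IN=(all ⊤)   OUT={d:5; rest ⊤}
  B1:   IN={d:5; rest ⊤}   OUT={d:5, f:10; rest ⊤}
  B2:   IN={d:5, f:10; rest ⊤}   OUT={d:5, f:10; rest ⊤}
  B3:   IN={d:5, f:10; rest ⊤}   OUT={a:5, d:5, f:10; rest ⊤}
  B4:   IN={d:5, f:10; rest ⊤}   OUT={a:50, d:5, f:10; rest ⊤}
  B5:   IN={a:50, d:5, f:10; rest ⊤}   OUT={a:50, d:5, f:10; rest ⊤}
  B6:   IN={d:5, f:10; rest ⊤}   OUT={d:-2, f:10; rest ⊤}

Merge at B4: IN[B4] = OUT[B3] ⊔ OUT[B5] = {a: ⊤, b: ⊤, c: ⊤, d: 5, e: ⊤, f: 10}

Answer: {a: ⊤, b: ⊤, c: ⊤, d: 5, e: ⊤, f: 10}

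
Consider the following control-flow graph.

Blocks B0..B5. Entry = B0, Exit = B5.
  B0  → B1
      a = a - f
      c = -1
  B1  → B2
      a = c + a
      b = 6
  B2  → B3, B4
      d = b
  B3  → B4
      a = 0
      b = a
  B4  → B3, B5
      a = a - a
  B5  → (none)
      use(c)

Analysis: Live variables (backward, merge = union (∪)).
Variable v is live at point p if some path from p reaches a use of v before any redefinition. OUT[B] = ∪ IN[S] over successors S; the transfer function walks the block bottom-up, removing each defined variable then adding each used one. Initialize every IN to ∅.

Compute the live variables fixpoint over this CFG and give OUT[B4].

Per-block solution:
  B0: | IN={a, f} | OUT={a, c}
  B1: | IN={a, c} | OUT={a, b, c}
  B2: | IN={a, b, c} | OUT={a, c}
  B3: | IN={c} | OUT={a, c}
  B4: | IN={a, c} | OUT={c}
  B5: | IN={c} | OUT={}

Merge at B4: OUT[B4] = IN[B3] ⊔ IN[B5] = {c}

Answer: {c}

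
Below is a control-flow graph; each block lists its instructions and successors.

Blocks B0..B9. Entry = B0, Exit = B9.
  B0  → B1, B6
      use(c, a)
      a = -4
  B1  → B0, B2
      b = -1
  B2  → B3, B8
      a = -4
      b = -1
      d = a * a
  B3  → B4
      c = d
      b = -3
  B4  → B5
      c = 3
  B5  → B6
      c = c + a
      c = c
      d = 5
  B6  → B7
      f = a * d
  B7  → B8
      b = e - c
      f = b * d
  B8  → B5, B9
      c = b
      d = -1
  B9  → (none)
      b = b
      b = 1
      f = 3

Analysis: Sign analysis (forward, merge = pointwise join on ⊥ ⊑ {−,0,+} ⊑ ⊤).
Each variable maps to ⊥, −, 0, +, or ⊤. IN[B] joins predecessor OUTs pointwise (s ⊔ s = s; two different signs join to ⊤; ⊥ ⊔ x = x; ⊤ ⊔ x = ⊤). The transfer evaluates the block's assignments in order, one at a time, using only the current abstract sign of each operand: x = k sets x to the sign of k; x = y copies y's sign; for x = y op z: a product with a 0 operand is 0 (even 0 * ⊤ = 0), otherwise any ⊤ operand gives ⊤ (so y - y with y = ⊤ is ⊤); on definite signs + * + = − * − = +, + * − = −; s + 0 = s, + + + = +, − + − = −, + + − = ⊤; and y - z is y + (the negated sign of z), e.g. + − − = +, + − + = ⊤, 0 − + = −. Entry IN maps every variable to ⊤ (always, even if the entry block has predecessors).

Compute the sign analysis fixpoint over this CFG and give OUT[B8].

Answer: {a: -, b: ⊤, c: ⊤, d: -, e: ⊤, f: ⊤}

Trace:
Converged values:
  B0: | IN=(all ⊤) | OUT={a:-; rest ⊤}
  B1: | IN={a:-; rest ⊤} | OUT={a:-, b:-; rest ⊤}
  B2: | IN={a:-, b:-; rest ⊤} | OUT={a:-, b:-, d:+; rest ⊤}
  B3: | IN={a:-, b:-, d:+; rest ⊤} | OUT={a:-, b:-, c:+, d:+; rest ⊤}
  B4: | IN={a:-, b:-, c:+, d:+; rest ⊤} | OUT={a:-, b:-, c:+, d:+; rest ⊤}
  B5: | IN={a:-; rest ⊤} | OUT={a:-, d:+; rest ⊤}
  B6: | IN={a:-; rest ⊤} | OUT={a:-; rest ⊤}
  B7: | IN={a:-; rest ⊤} | OUT={a:-; rest ⊤}
  B8: | IN={a:-; rest ⊤} | OUT={a:-, d:-; rest ⊤}
  B9: | IN={a:-, d:-; rest ⊤} | OUT={a:-, b:+, d:-, f:+; rest ⊤}

Merge at B8: IN[B8] = OUT[B2] ⊔ OUT[B7] = {a: -, b: ⊤, c: ⊤, d: ⊤, e: ⊤, f: ⊤}
Applying B8's transfer function to that IN value gives OUT[B8] (row B8 above).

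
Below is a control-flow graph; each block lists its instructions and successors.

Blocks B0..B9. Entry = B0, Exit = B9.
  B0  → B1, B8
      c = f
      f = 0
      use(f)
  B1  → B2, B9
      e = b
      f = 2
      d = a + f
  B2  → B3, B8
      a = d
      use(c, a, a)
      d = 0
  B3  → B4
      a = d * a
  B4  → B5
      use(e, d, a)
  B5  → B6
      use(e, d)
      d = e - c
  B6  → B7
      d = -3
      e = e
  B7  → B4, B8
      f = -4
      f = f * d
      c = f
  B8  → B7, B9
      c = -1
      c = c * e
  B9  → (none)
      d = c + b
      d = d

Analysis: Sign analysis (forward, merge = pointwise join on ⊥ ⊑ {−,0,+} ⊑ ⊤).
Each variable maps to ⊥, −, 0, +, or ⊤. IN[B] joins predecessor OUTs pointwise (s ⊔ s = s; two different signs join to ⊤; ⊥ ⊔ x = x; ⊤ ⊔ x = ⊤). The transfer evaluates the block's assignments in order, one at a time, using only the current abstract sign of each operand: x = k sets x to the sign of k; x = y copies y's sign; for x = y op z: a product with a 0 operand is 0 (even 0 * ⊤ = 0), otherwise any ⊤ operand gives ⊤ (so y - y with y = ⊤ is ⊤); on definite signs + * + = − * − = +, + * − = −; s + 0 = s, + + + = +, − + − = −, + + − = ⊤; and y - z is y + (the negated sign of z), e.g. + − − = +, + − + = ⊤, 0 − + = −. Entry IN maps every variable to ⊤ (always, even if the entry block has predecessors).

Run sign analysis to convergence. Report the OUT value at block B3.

Converged values:
  B0:  IN=(all ⊤)  OUT={f:0; rest ⊤}
  B1:  IN={f:0; rest ⊤}  OUT={f:+; rest ⊤}
  B2:  IN={f:+; rest ⊤}  OUT={d:0, f:+; rest ⊤}
  B3:  IN={d:0, f:+; rest ⊤}  OUT={a:0, d:0, f:+; rest ⊤}
  B4:  IN=(all ⊤)  OUT=(all ⊤)
  B5:  IN=(all ⊤)  OUT=(all ⊤)
  B6:  IN=(all ⊤)  OUT={d:-; rest ⊤}
  B7:  IN=(all ⊤)  OUT=(all ⊤)
  B8:  IN=(all ⊤)  OUT=(all ⊤)
  B9:  IN=(all ⊤)  OUT=(all ⊤)

Merge at B3: IN[B3] = OUT[B2] = {a: ⊤, b: ⊤, c: ⊤, d: 0, e: ⊤, f: +}
Applying B3's transfer function to that IN value gives OUT[B3] (row B3 above).

Answer: {a: 0, b: ⊤, c: ⊤, d: 0, e: ⊤, f: +}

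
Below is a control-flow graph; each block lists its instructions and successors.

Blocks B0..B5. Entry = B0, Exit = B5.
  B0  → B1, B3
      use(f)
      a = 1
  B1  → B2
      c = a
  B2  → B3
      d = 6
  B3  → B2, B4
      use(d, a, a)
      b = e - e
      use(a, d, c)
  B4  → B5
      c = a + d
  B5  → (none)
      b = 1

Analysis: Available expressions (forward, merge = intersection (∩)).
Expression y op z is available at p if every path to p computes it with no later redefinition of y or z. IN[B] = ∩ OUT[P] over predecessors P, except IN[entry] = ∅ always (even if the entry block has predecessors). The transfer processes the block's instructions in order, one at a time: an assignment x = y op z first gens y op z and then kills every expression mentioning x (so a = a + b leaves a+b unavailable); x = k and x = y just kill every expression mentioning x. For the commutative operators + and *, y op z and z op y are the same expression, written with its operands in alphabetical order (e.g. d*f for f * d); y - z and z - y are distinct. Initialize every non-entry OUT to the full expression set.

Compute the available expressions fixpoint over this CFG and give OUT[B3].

Fixpoint table:
  B0:  IN={}  OUT={}
  B1:  IN={}  OUT={}
  B2:  IN={}  OUT={}
  B3:  IN={}  OUT={e-e}
  B4:  IN={e-e}  OUT={a+d, e-e}
  B5:  IN={a+d, e-e}  OUT={a+d, e-e}

Merge at B3: IN[B3] = OUT[B0] ∩ OUT[B2] = {}
Applying B3's transfer function to that IN value gives OUT[B3] (row B3 above).

Answer: {e-e}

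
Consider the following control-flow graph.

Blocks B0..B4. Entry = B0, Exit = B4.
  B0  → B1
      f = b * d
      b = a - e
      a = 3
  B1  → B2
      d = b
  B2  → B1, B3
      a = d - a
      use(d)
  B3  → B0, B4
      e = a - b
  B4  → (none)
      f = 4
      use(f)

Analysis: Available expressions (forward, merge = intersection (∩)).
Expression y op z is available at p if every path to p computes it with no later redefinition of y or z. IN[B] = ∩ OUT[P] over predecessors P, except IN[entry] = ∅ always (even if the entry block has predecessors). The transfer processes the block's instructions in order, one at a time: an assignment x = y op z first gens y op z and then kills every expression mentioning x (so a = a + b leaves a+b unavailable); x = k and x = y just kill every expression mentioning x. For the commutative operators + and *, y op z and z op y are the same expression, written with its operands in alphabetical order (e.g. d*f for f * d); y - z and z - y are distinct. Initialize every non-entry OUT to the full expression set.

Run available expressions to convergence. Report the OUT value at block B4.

Answer: {a-b}

Derivation:
Converged values:
  B0:   IN={}   OUT={}
  B1:   IN={}   OUT={}
  B2:   IN={}   OUT={}
  B3:   IN={}   OUT={a-b}
  B4:   IN={a-b}   OUT={a-b}

Merge at B4: IN[B4] = OUT[B3] = {a-b}
Applying B4's transfer function to that IN value gives OUT[B4] (row B4 above).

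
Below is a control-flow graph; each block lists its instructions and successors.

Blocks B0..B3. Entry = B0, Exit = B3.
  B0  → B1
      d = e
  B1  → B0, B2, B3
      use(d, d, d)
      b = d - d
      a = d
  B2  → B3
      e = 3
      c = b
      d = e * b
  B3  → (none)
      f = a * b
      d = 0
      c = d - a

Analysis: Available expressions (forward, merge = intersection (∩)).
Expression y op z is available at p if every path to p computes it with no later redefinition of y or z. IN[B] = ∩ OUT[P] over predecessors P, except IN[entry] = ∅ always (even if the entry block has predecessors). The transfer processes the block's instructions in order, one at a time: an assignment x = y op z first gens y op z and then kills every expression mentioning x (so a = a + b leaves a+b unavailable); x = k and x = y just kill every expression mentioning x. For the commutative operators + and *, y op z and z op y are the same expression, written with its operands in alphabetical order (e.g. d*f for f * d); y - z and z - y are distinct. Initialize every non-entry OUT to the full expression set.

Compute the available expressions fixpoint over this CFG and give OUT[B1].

Answer: {d-d}

Trace:
Converged values:
  B0:  IN={}  OUT={}
  B1:  IN={}  OUT={d-d}
  B2:  IN={d-d}  OUT={b*e}
  B3:  IN={}  OUT={a*b, d-a}

Merge at B1: IN[B1] = OUT[B0] = {}
Applying B1's transfer function to that IN value gives OUT[B1] (row B1 above).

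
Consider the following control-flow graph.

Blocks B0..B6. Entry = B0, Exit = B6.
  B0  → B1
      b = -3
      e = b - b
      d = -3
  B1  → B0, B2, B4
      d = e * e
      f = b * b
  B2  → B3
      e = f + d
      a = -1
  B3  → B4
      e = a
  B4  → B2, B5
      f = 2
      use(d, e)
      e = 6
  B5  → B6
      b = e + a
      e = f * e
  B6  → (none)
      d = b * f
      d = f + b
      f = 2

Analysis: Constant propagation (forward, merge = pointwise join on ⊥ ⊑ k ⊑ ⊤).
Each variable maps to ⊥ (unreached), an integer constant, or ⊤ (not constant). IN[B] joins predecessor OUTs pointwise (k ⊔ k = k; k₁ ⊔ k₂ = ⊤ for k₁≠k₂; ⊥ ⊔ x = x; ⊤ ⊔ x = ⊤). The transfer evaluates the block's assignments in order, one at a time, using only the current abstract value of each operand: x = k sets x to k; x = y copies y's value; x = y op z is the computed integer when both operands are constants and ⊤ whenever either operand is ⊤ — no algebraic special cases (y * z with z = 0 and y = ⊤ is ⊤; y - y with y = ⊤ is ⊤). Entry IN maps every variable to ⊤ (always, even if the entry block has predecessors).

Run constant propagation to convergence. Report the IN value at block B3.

Per-block solution:
  B0: | IN=(all ⊤) | OUT={b:-3, d:-3, e:0; rest ⊤}
  B1: | IN={b:-3, d:-3, e:0; rest ⊤} | OUT={b:-3, d:0, e:0, f:9; rest ⊤}
  B2: | IN={b:-3, d:0; rest ⊤} | OUT={a:-1, b:-3, d:0; rest ⊤}
  B3: | IN={a:-1, b:-3, d:0; rest ⊤} | OUT={a:-1, b:-3, d:0, e:-1; rest ⊤}
  B4: | IN={b:-3, d:0; rest ⊤} | OUT={b:-3, d:0, e:6, f:2; rest ⊤}
  B5: | IN={b:-3, d:0, e:6, f:2; rest ⊤} | OUT={d:0, e:12, f:2; rest ⊤}
  B6: | IN={d:0, e:12, f:2; rest ⊤} | OUT={e:12, f:2; rest ⊤}

Merge at B3: IN[B3] = OUT[B2] = {a: -1, b: -3, c: ⊤, d: 0, e: ⊤, f: ⊤}

Answer: {a: -1, b: -3, c: ⊤, d: 0, e: ⊤, f: ⊤}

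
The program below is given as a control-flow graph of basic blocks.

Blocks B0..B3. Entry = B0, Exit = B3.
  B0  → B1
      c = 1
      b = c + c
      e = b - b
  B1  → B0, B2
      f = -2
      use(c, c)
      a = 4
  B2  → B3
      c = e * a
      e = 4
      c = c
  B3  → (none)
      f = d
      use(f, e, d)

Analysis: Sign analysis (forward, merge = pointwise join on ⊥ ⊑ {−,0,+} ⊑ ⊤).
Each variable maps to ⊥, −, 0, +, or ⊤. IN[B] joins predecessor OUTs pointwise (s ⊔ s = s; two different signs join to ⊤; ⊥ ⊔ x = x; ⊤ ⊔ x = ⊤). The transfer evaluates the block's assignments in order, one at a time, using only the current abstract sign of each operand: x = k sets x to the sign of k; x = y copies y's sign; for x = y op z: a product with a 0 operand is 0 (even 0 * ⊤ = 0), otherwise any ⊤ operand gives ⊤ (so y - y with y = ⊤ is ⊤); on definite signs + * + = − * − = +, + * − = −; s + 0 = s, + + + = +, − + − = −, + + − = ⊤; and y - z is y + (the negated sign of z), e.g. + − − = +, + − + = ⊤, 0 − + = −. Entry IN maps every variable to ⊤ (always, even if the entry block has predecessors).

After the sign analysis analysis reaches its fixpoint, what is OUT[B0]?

Answer: {a: ⊤, b: +, c: +, d: ⊤, e: ⊤, f: ⊤}

Trace:
Per-block solution:
  B0:   IN=(all ⊤)   OUT={b:+, c:+; rest ⊤}
  B1:   IN={b:+, c:+; rest ⊤}   OUT={a:+, b:+, c:+, f:-; rest ⊤}
  B2:   IN={a:+, b:+, c:+, f:-; rest ⊤}   OUT={a:+, b:+, e:+, f:-; rest ⊤}
  B3:   IN={a:+, b:+, e:+, f:-; rest ⊤}   OUT={a:+, b:+, e:+; rest ⊤}

Merge at B0 (entry node, so the boundary value (all ⊤) is joined with the incoming edge(s)): IN[B0] = (all ⊤) ⊔ OUT[B1] = {a: ⊤, b: ⊤, c: ⊤, d: ⊤, e: ⊤, f: ⊤}
Applying B0's transfer function to that IN value gives OUT[B0] (row B0 above).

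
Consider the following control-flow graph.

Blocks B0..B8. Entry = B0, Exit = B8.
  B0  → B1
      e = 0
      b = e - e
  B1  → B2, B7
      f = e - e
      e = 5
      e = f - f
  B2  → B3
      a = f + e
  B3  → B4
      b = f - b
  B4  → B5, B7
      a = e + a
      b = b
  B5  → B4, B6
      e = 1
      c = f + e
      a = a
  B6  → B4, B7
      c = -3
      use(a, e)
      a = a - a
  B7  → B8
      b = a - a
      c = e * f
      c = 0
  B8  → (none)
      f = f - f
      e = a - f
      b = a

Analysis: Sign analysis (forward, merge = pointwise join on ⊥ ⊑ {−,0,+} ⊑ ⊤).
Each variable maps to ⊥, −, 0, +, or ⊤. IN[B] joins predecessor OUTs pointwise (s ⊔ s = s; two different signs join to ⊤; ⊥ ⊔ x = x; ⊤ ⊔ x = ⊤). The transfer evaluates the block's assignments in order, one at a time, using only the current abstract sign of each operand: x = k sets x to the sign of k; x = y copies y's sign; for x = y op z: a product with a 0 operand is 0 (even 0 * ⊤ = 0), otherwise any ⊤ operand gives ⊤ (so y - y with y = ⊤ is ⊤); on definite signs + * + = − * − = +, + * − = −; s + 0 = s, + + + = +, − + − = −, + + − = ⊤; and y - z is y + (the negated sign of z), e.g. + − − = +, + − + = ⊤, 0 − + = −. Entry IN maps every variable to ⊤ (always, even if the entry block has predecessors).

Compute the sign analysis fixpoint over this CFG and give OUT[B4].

Per-block solution:
  B0:  IN=(all ⊤)  OUT={b:0, e:0; rest ⊤}
  B1:  IN={b:0, e:0; rest ⊤}  OUT={b:0, e:0, f:0; rest ⊤}
  B2:  IN={b:0, e:0, f:0; rest ⊤}  OUT={a:0, b:0, e:0, f:0; rest ⊤}
  B3:  IN={a:0, b:0, e:0, f:0; rest ⊤}  OUT={a:0, b:0, e:0, f:0; rest ⊤}
  B4:  IN={b:0, f:0; rest ⊤}  OUT={b:0, f:0; rest ⊤}
  B5:  IN={b:0, f:0; rest ⊤}  OUT={b:0, c:+, e:+, f:0; rest ⊤}
  B6:  IN={b:0, c:+, e:+, f:0; rest ⊤}  OUT={b:0, c:-, e:+, f:0; rest ⊤}
  B7:  IN={b:0, f:0; rest ⊤}  OUT={c:0, f:0; rest ⊤}
  B8:  IN={c:0, f:0; rest ⊤}  OUT={c:0, f:0; rest ⊤}

Merge at B4: IN[B4] = OUT[B3] ⊔ OUT[B5] ⊔ OUT[B6] = {a: ⊤, b: 0, c: ⊤, d: ⊤, e: ⊤, f: 0}
Applying B4's transfer function to that IN value gives OUT[B4] (row B4 above).

Answer: {a: ⊤, b: 0, c: ⊤, d: ⊤, e: ⊤, f: 0}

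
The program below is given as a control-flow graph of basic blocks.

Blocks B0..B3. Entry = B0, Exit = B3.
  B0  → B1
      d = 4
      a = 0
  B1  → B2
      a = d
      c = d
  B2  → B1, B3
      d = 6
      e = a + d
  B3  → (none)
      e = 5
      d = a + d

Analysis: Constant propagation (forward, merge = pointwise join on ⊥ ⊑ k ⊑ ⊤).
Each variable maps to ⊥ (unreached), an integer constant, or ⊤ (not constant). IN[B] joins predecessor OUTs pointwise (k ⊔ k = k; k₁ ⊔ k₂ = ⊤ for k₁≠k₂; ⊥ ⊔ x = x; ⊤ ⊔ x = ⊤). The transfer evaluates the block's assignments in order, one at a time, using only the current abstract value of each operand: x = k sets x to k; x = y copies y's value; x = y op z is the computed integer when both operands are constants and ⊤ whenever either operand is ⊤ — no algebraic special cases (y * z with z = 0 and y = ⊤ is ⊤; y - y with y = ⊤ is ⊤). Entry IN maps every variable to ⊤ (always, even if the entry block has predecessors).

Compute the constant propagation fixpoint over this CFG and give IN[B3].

Fixpoint table:
  B0: | IN=(all ⊤) | OUT={a:0, d:4; rest ⊤}
  B1: | IN=(all ⊤) | OUT=(all ⊤)
  B2: | IN=(all ⊤) | OUT={d:6; rest ⊤}
  B3: | IN={d:6; rest ⊤} | OUT={e:5; rest ⊤}

Merge at B3: IN[B3] = OUT[B2] = {a: ⊤, b: ⊤, c: ⊤, d: 6, e: ⊤, f: ⊤}

Answer: {a: ⊤, b: ⊤, c: ⊤, d: 6, e: ⊤, f: ⊤}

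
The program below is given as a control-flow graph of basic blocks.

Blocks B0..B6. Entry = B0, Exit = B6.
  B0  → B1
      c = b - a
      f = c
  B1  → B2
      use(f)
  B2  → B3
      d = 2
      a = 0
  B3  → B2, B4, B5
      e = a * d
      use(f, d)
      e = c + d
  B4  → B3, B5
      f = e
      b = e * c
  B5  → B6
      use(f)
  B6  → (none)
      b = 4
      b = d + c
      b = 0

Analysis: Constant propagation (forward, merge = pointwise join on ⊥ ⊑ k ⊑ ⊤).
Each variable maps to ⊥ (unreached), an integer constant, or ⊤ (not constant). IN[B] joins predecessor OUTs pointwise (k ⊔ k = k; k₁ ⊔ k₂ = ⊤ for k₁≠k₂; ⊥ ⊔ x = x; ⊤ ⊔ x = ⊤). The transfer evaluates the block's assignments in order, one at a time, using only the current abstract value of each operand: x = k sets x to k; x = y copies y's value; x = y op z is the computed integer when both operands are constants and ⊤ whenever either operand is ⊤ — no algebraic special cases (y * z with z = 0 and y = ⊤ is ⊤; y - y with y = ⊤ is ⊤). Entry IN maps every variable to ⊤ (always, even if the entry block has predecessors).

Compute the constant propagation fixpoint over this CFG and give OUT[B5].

Answer: {a: 0, b: ⊤, c: ⊤, d: 2, e: ⊤, f: ⊤}

Working:
Converged values:
  B0: | IN=(all ⊤) | OUT=(all ⊤)
  B1: | IN=(all ⊤) | OUT=(all ⊤)
  B2: | IN=(all ⊤) | OUT={a:0, d:2; rest ⊤}
  B3: | IN={a:0, d:2; rest ⊤} | OUT={a:0, d:2; rest ⊤}
  B4: | IN={a:0, d:2; rest ⊤} | OUT={a:0, d:2; rest ⊤}
  B5: | IN={a:0, d:2; rest ⊤} | OUT={a:0, d:2; rest ⊤}
  B6: | IN={a:0, d:2; rest ⊤} | OUT={a:0, b:0, d:2; rest ⊤}

Merge at B5: IN[B5] = OUT[B3] ⊔ OUT[B4] = {a: 0, b: ⊤, c: ⊤, d: 2, e: ⊤, f: ⊤}
Applying B5's transfer function to that IN value gives OUT[B5] (row B5 above).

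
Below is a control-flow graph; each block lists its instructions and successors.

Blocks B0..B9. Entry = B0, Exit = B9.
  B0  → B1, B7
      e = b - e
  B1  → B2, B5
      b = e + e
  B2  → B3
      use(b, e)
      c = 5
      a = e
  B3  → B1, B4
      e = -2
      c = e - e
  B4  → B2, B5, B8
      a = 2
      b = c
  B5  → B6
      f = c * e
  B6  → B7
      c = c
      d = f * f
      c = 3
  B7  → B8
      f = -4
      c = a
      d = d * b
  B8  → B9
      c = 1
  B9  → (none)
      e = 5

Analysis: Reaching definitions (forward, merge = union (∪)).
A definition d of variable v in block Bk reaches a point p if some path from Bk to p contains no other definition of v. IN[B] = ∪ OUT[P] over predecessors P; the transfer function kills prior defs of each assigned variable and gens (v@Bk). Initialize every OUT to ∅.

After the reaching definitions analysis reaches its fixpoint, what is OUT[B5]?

Answer: {a@B2, a@B4, b@B1, b@B4, c@B3, e@B0, e@B3, f@B5}

Working:
Converged values:
  B0:   IN={}   OUT={e@B0}
  B1:   IN={a@B2, b@B1, b@B4, c@B3, e@B0, e@B3}   OUT={a@B2, b@B1, c@B3, e@B0, e@B3}
  B2:   IN={a@B2, a@B4, b@B1, b@B4, c@B3, e@B0, e@B3}   OUT={a@B2, b@B1, b@B4, c@B2, e@B0, e@B3}
  B3:   IN={a@B2, b@B1, b@B4, c@B2, e@B0, e@B3}   OUT={a@B2, b@B1, b@B4, c@B3, e@B3}
  B4:   IN={a@B2, b@B1, b@B4, c@B3, e@B3}   OUT={a@B4, b@B4, c@B3, e@B3}
  B5:   IN={a@B2, a@B4, b@B1, b@B4, c@B3, e@B0, e@B3}   OUT={a@B2, a@B4, b@B1, b@B4, c@B3, e@B0, e@B3, f@B5}
  B6:   IN={a@B2, a@B4, b@B1, b@B4, c@B3, e@B0, e@B3, f@B5}   OUT={a@B2, a@B4, b@B1, b@B4, c@B6, d@B6, e@B0, e@B3, f@B5}
  B7:   IN={a@B2, a@B4, b@B1, b@B4, c@B6, d@B6, e@B0, e@B3, f@B5}   OUT={a@B2, a@B4, b@B1, b@B4, c@B7, d@B7, e@B0, e@B3, f@B7}
  B8:   IN={a@B2, a@B4, b@B1, b@B4, c@B3, c@B7, d@B7, e@B0, e@B3, f@B7}   OUT={a@B2, a@B4, b@B1, b@B4, c@B8, d@B7, e@B0, e@B3, f@B7}
  B9:   IN={a@B2, a@B4, b@B1, b@B4, c@B8, d@B7, e@B0, e@B3, f@B7}   OUT={a@B2, a@B4, b@B1, b@B4, c@B8, d@B7, e@B9, f@B7}

Merge at B5: IN[B5] = OUT[B1] ⊔ OUT[B4] = {a@B2, a@B4, b@B1, b@B4, c@B3, e@B0, e@B3}
Applying B5's transfer function to that IN value gives OUT[B5] (row B5 above).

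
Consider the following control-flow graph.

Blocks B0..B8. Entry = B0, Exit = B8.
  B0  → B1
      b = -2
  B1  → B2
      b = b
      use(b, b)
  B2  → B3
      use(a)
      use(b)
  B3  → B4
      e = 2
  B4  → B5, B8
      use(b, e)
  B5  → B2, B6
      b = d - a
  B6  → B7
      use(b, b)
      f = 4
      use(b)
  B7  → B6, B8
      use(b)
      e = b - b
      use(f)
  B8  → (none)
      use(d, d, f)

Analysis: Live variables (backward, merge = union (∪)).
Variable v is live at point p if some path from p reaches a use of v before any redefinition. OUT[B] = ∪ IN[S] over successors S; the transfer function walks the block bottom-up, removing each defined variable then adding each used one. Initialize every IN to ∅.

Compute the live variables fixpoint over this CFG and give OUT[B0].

Answer: {a, b, d, f}

Working:
Converged values:
  B0:  IN={a, d, f}  OUT={a, b, d, f}
  B1:  IN={a, b, d, f}  OUT={a, b, d, f}
  B2:  IN={a, b, d, f}  OUT={a, b, d, f}
  B3:  IN={a, b, d, f}  OUT={a, b, d, e, f}
  B4:  IN={a, b, d, e, f}  OUT={a, d, f}
  B5:  IN={a, d, f}  OUT={a, b, d, f}
  B6:  IN={b, d}  OUT={b, d, f}
  B7:  IN={b, d, f}  OUT={b, d, f}
  B8:  IN={d, f}  OUT={}

Merge at B0: OUT[B0] = IN[B1] = {a, b, d, f}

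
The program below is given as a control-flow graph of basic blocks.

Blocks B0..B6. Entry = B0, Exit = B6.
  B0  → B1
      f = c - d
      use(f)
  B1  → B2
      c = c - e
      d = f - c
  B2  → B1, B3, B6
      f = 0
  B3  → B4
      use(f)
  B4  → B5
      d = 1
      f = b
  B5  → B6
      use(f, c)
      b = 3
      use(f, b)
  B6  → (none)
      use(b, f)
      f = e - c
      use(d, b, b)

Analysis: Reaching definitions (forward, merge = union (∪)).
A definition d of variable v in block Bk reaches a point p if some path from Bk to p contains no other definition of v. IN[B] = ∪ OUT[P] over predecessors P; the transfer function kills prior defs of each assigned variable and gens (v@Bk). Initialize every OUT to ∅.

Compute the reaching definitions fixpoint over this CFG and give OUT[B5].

Fixpoint table:
  B0: | IN={} | OUT={f@B0}
  B1: | IN={c@B1, d@B1, f@B0, f@B2} | OUT={c@B1, d@B1, f@B0, f@B2}
  B2: | IN={c@B1, d@B1, f@B0, f@B2} | OUT={c@B1, d@B1, f@B2}
  B3: | IN={c@B1, d@B1, f@B2} | OUT={c@B1, d@B1, f@B2}
  B4: | IN={c@B1, d@B1, f@B2} | OUT={c@B1, d@B4, f@B4}
  B5: | IN={c@B1, d@B4, f@B4} | OUT={b@B5, c@B1, d@B4, f@B4}
  B6: | IN={b@B5, c@B1, d@B1, d@B4, f@B2, f@B4} | OUT={b@B5, c@B1, d@B1, d@B4, f@B6}

Merge at B5: IN[B5] = OUT[B4] = {c@B1, d@B4, f@B4}
Applying B5's transfer function to that IN value gives OUT[B5] (row B5 above).

Answer: {b@B5, c@B1, d@B4, f@B4}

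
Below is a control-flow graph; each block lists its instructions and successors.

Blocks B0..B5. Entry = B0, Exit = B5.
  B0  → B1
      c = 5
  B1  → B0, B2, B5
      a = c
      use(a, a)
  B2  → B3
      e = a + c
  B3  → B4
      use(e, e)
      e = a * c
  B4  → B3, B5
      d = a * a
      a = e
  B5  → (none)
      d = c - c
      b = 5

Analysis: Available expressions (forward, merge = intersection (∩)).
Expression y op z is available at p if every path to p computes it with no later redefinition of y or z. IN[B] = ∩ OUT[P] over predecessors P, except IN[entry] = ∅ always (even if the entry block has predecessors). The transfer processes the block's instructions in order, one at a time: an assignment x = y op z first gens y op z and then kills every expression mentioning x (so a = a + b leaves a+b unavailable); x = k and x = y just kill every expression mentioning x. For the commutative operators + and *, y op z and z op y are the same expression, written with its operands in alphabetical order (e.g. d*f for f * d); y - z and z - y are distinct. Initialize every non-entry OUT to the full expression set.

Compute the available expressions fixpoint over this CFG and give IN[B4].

Converged values:
  B0:   IN={}   OUT={}
  B1:   IN={}   OUT={}
  B2:   IN={}   OUT={a+c}
  B3:   IN={}   OUT={a*c}
  B4:   IN={a*c}   OUT={}
  B5:   IN={}   OUT={c-c}

Merge at B4: IN[B4] = OUT[B3] = {a*c}

Answer: {a*c}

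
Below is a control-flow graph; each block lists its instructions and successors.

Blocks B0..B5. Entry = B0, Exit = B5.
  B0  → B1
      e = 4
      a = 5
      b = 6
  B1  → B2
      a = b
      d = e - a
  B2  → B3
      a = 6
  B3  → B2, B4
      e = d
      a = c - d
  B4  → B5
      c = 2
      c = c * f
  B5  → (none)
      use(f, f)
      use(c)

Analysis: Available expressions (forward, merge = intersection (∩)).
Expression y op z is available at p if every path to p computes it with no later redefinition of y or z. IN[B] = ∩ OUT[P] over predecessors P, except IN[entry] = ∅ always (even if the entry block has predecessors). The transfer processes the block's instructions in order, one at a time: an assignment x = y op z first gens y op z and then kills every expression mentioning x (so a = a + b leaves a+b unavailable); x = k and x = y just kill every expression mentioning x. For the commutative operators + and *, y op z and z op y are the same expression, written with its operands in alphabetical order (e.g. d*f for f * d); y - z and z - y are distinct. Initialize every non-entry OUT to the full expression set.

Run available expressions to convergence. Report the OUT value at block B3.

Answer: {c-d}

Working:
Fixpoint table:
  B0:  IN={}  OUT={}
  B1:  IN={}  OUT={e-a}
  B2:  IN={}  OUT={}
  B3:  IN={}  OUT={c-d}
  B4:  IN={c-d}  OUT={}
  B5:  IN={}  OUT={}

Merge at B3: IN[B3] = OUT[B2] = {}
Applying B3's transfer function to that IN value gives OUT[B3] (row B3 above).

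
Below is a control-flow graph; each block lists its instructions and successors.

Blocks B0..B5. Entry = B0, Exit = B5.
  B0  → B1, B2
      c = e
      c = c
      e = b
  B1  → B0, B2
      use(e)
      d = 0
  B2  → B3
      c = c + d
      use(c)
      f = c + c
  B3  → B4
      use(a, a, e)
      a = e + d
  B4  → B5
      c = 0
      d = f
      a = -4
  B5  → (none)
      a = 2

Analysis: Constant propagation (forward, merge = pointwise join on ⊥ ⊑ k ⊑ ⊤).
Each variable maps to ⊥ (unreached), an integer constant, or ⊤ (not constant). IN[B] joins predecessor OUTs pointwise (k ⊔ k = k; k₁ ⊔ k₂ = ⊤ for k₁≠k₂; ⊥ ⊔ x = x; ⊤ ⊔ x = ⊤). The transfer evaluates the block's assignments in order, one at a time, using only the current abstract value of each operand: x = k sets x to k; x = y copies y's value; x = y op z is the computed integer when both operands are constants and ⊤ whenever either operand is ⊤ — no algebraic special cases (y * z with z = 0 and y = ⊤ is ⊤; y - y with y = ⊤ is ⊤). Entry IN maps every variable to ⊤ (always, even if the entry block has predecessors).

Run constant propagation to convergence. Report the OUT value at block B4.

Answer: {a: -4, b: ⊤, c: 0, d: ⊤, e: ⊤, f: ⊤}

Derivation:
Per-block solution:
  B0:  IN=(all ⊤)  OUT=(all ⊤)
  B1:  IN=(all ⊤)  OUT={d:0; rest ⊤}
  B2:  IN=(all ⊤)  OUT=(all ⊤)
  B3:  IN=(all ⊤)  OUT=(all ⊤)
  B4:  IN=(all ⊤)  OUT={a:-4, c:0; rest ⊤}
  B5:  IN={a:-4, c:0; rest ⊤}  OUT={a:2, c:0; rest ⊤}

Merge at B4: IN[B4] = OUT[B3] = {a: ⊤, b: ⊤, c: ⊤, d: ⊤, e: ⊤, f: ⊤}
Applying B4's transfer function to that IN value gives OUT[B4] (row B4 above).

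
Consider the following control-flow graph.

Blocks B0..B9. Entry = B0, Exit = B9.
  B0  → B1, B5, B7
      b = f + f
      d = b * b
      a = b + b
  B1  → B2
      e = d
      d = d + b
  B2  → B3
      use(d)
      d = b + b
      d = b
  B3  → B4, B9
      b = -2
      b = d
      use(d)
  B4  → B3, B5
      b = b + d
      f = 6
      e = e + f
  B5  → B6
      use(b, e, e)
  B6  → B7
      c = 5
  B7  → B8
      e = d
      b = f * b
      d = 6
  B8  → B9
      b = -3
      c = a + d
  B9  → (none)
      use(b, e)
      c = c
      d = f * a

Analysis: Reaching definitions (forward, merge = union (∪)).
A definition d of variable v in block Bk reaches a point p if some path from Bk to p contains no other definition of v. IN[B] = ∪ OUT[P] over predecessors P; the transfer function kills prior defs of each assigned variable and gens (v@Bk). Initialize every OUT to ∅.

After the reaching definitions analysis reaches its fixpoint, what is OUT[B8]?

Answer: {a@B0, b@B8, c@B8, d@B7, e@B7, f@B4}

Derivation:
Per-block solution:
  B0:  IN={}  OUT={a@B0, b@B0, d@B0}
  B1:  IN={a@B0, b@B0, d@B0}  OUT={a@B0, b@B0, d@B1, e@B1}
  B2:  IN={a@B0, b@B0, d@B1, e@B1}  OUT={a@B0, b@B0, d@B2, e@B1}
  B3:  IN={a@B0, b@B0, b@B4, d@B2, e@B1, e@B4, f@B4}  OUT={a@B0, b@B3, d@B2, e@B1, e@B4, f@B4}
  B4:  IN={a@B0, b@B3, d@B2, e@B1, e@B4, f@B4}  OUT={a@B0, b@B4, d@B2, e@B4, f@B4}
  B5:  IN={a@B0, b@B0, b@B4, d@B0, d@B2, e@B4, f@B4}  OUT={a@B0, b@B0, b@B4, d@B0, d@B2, e@B4, f@B4}
  B6:  IN={a@B0, b@B0, b@B4, d@B0, d@B2, e@B4, f@B4}  OUT={a@B0, b@B0, b@B4, c@B6, d@B0, d@B2, e@B4, f@B4}
  B7:  IN={a@B0, b@B0, b@B4, c@B6, d@B0, d@B2, e@B4, f@B4}  OUT={a@B0, b@B7, c@B6, d@B7, e@B7, f@B4}
  B8:  IN={a@B0, b@B7, c@B6, d@B7, e@B7, f@B4}  OUT={a@B0, b@B8, c@B8, d@B7, e@B7, f@B4}
  B9:  IN={a@B0, b@B3, b@B8, c@B8, d@B2, d@B7, e@B1, e@B4, e@B7, f@B4}  OUT={a@B0, b@B3, b@B8, c@B9, d@B9, e@B1, e@B4, e@B7, f@B4}

Merge at B8: IN[B8] = OUT[B7] = {a@B0, b@B7, c@B6, d@B7, e@B7, f@B4}
Applying B8's transfer function to that IN value gives OUT[B8] (row B8 above).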